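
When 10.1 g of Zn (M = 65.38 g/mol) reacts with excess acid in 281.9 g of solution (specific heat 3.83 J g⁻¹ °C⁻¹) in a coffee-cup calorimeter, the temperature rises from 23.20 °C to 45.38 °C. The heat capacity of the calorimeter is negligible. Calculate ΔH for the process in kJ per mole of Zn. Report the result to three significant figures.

ΔH = -155 kJ/mol

|ΔT| = |45.38 − 23.20| = 22.18 °C
|q_surr| = (281.9 × 3.83) × 22.18 = 1079.677 × 22.18 = 23950 J
n(Zn) = 10.1 / 65.38 = 0.1545 mol
Temperature rose, so q_rxn = −|q_surr| = -23.95 kJ
ΔH = q_rxn / n = -155.0 kJ/mol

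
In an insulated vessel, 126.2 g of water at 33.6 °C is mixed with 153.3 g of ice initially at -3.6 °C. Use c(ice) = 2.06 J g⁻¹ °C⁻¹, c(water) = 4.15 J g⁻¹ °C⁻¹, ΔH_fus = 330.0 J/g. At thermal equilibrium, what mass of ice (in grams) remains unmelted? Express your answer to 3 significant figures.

Heat to warm all ice to 0 °C: 153.3×2.06×3.6 = 1136.9 J
Heat released by water cooling to 0 °C: 126.2×4.15×33.6 = 17597 J
17597 J < 1136.9 + 153.3×330.0 = 51725.9 J, so not all ice melts; final T = 0 °C.
Heat left for melting: 17597 − 1136.9 = 16460.1 J
Mass melted = 16460.1 / 330.0 = 49.88 g
Ice remaining = 153.3 − 49.88 = 103.42 g

m_ice remaining = 103 g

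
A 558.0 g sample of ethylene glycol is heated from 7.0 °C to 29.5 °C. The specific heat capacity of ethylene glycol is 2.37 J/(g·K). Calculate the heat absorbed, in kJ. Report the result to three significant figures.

q = m c ΔT = 558.0 × 2.37 × (29.5 − 7.0)
q = 558.0 × 2.37 × 22.5 = 29760 J = 29.8 kJ

q = 29.8 kJ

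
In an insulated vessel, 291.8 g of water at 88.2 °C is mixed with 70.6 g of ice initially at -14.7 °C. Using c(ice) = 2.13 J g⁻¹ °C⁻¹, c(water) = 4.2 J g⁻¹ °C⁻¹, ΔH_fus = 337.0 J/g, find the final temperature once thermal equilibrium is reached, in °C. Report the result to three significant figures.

Heat to bring ice to 0 °C and melt it: q₁ = 70.6×2.13×14.7 + 70.6×337.0 = 26003 J
Heat the water can supply cooling to 0 °C: 291.8×4.2×88.2 = 108094 J > q₁, so all ice melts.
Energy balance: 291.8×4.2×(88.2 − T) = 26003 + 70.6×4.2×(T − 0)
1225.56(88.2 − T) = 26003 + 296.52 T
108094 − 26003 = 1522.08 T
T = 82091 / 1522.08 = 53.93 °C

T_f = 53.9 °C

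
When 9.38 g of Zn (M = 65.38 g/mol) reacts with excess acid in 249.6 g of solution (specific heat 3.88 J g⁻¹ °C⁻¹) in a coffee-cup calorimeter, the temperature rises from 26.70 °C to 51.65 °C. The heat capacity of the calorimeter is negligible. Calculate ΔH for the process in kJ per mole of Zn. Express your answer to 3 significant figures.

|ΔT| = |51.65 − 26.70| = 24.95 °C
|q_surr| = (249.6 × 3.88) × 24.95 = 968.448 × 24.95 = 24160 J
n(Zn) = 9.38 / 65.38 = 0.1435 mol
Temperature rose, so q_rxn = −|q_surr| = -24.16 kJ
ΔH = q_rxn / n = -168.4 kJ/mol

ΔH = -168 kJ/mol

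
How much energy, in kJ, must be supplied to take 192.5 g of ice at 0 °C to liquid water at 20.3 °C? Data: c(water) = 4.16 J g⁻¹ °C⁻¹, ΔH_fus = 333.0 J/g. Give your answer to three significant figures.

q = 80.4 kJ

q1 (melt at 0 °C): 192.5 × 333.0 = 64103 J
q2 (heat water 0.0→20.3 °C): 192.5 × 4.16 × 20.3 = 16256 J
Total: 64103 + 16256 = 80359 J = 80.4 kJ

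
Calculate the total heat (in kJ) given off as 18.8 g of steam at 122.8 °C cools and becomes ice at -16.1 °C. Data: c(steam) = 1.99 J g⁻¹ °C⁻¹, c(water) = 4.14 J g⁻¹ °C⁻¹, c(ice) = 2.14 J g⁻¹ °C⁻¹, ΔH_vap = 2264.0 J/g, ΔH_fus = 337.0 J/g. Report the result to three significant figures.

q = 58.2 kJ

q1 (cool steam 122.8→100 °C): 18.8 × 1.99 × 22.8 = 853 J
q2 (condense at 100 °C): 18.8 × 2264.0 = 42563 J
q3 (cool water 100→0 °C): 18.8 × 4.14 × 100.0 = 7783 J
q4 (freeze at 0 °C): 18.8 × 337.0 = 6336 J
q5 (cool ice 0→-16.1 °C): 18.8 × 2.14 × 16.1 = 648 J
Total: 853 + 42563 + 7783 + 6336 + 648 = 58183 J = 58.2 kJ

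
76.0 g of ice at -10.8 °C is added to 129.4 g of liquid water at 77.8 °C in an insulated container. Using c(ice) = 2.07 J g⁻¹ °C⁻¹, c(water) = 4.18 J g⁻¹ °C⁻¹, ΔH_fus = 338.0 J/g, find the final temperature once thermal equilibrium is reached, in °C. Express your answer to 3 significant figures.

Heat to bring ice to 0 °C and melt it: q₁ = 76.0×2.07×10.8 + 76.0×338.0 = 27387 J
Heat the water can supply cooling to 0 °C: 129.4×4.18×77.8 = 42081.4 J > q₁, so all ice melts.
Energy balance: 129.4×4.18×(77.8 − T) = 27387 + 76.0×4.18×(T − 0)
540.892(77.8 − T) = 27387 + 317.68 T
42081.4 − 27387 = 858.572 T
T = 14694.4 / 858.572 = 17.11 °C

T_f = 17.1 °C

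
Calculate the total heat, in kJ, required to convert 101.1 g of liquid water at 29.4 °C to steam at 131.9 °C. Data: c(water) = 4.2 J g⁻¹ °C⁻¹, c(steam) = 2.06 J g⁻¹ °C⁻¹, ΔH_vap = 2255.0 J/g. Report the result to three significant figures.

q1 (heat water 29.4→100.0 °C): 101.1 × 4.2 × 70.6 = 29978 J
q2 (vaporize at 100 °C): 101.1 × 2255.0 = 227981 J
q3 (heat steam 100.0→131.9 °C): 101.1 × 2.06 × 31.9 = 6644 J
Total: 29978 + 227981 + 6644 = 264603 J = 265 kJ

q = 265 kJ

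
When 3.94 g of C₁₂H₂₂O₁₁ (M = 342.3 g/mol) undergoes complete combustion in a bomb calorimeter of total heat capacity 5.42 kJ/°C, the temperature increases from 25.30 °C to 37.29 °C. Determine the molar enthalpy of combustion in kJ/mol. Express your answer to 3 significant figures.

ΔH = -5650 kJ/mol

ΔT = 37.29 − 25.30 = 11.99 °C
q_cal = C_cal × ΔT = 5.42 × 11.99 = 64.9858 kJ
n = 3.94 / 342.3 = 0.01151 mol
q_rxn = −q_cal = -64.9858 kJ
ΔH = -64.9858 / 0.01151 = -5646 kJ/mol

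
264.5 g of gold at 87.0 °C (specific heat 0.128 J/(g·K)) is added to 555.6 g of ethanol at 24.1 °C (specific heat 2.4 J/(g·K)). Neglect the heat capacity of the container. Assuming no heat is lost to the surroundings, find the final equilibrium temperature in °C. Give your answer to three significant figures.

T_f = 25.7 °C

Heat lost by gold = heat gained by ethanol.
(264.5)(0.128)(87.0 − T) = (555.6)(2.4)(T − 24.1)
33.856 (87.0 − T) = 1333.44 (T − 24.1)
2945.5 − 33.856 T = 1333.44 T − 32136
35081.5 = 1367.296 T
T = 25.66 °C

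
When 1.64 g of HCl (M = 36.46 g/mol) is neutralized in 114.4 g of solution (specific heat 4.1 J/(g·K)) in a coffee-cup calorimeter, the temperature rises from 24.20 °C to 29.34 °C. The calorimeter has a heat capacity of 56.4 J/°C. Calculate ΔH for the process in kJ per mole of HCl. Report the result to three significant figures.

ΔH = -60.0 kJ/mol

|ΔT| = |29.34 − 24.20| = 5.14 °C
|q_surr| = (114.4 × 4.1 + 56.4) × 5.14 = 525.44 × 5.14 = 2701 J
n(HCl) = 1.64 / 36.46 = 0.04498 mol
Temperature rose, so q_rxn = −|q_surr| = -2.701 kJ
ΔH = q_rxn / n = -60.049 kJ/mol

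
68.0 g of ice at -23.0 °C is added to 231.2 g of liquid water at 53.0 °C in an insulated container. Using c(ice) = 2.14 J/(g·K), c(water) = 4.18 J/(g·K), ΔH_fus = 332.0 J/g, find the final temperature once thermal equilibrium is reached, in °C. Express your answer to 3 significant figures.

T_f = 20.2 °C

Heat to bring ice to 0 °C and melt it: q₁ = 68.0×2.14×23.0 + 68.0×332.0 = 25923 J
Heat the water can supply cooling to 0 °C: 231.2×4.18×53.0 = 51220.0 J > q₁, so all ice melts.
Energy balance: 231.2×4.18×(53.0 − T) = 25923 + 68.0×4.18×(T − 0)
966.416(53.0 − T) = 25923 + 284.24 T
51220.0 − 25923 = 1250.656 T
T = 25297.0 / 1250.656 = 20.23 °C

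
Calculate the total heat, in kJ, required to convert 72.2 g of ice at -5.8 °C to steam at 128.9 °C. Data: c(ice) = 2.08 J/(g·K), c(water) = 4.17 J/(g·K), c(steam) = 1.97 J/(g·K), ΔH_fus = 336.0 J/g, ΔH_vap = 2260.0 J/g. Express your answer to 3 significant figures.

q = 223 kJ

q1 (heat ice -5.8→0.0 °C): 72.2 × 2.08 × 5.8 = 871 J
q2 (melt at 0 °C): 72.2 × 336.0 = 24259 J
q3 (heat water 0.0→100.0 °C): 72.2 × 4.17 × 100.0 = 30107 J
q4 (vaporize at 100 °C): 72.2 × 2260.0 = 163172 J
q5 (heat steam 100.0→128.9 °C): 72.2 × 1.97 × 28.9 = 4111 J
Total: 871 + 24259 + 30107 + 163172 + 4111 = 222520 J = 223 kJ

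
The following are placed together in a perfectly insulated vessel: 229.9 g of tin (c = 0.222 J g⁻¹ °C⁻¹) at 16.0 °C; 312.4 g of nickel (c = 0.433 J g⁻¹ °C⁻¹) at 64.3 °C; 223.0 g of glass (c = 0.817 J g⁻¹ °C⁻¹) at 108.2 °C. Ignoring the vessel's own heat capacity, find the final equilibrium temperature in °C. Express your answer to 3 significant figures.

T_f = 79.3 °C

Σ mᵢcᵢ(T − Tᵢ) = 0  ⇒  T = Σ mᵢcᵢTᵢ / Σ mᵢcᵢ
Σ mᵢcᵢ = 229.9×0.222 + 312.4×0.433 + 223.0×0.817 = 368.4980
Σ mᵢcᵢTᵢ = 51.0378×16.0 + 135.2692×64.3 + 182.191×108.2 = 29227
T = 29227 / 368.4980 = 79.31 °C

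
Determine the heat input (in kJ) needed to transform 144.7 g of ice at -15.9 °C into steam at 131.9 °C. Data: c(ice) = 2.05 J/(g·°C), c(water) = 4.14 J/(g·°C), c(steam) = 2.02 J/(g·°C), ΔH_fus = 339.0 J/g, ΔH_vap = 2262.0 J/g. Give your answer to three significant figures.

q1 (heat ice -15.9→0.0 °C): 144.7 × 2.05 × 15.9 = 4716 J
q2 (melt at 0 °C): 144.7 × 339.0 = 49053 J
q3 (heat water 0.0→100.0 °C): 144.7 × 4.14 × 100.0 = 59906 J
q4 (vaporize at 100 °C): 144.7 × 2262.0 = 327311 J
q5 (heat steam 100.0→131.9 °C): 144.7 × 2.02 × 31.9 = 9324 J
Total: 4716 + 49053 + 59906 + 327311 + 9324 = 450310 J = 450 kJ

q = 450 kJ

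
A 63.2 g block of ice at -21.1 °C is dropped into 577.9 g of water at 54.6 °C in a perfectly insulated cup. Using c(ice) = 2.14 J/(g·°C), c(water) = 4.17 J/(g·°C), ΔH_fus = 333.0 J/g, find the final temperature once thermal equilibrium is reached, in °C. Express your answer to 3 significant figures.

Heat to bring ice to 0 °C and melt it: q₁ = 63.2×2.14×21.1 + 63.2×333.0 = 23899 J
Heat the water can supply cooling to 0 °C: 577.9×4.17×54.6 = 131577 J > q₁, so all ice melts.
Energy balance: 577.9×4.17×(54.6 − T) = 23899 + 63.2×4.17×(T − 0)
2409.843(54.6 − T) = 23899 + 263.544 T
131577 − 23899 = 2673.387 T
T = 107678 / 2673.387 = 40.28 °C

T_f = 40.3 °C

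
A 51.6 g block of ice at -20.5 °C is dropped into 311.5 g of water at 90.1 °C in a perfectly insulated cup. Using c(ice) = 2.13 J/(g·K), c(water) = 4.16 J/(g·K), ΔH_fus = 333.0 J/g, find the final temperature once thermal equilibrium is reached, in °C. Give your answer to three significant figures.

T_f = 64.4 °C

Heat to bring ice to 0 °C and melt it: q₁ = 51.6×2.13×20.5 + 51.6×333.0 = 19436 J
Heat the water can supply cooling to 0 °C: 311.5×4.16×90.1 = 116755 J > q₁, so all ice melts.
Energy balance: 311.5×4.16×(90.1 − T) = 19436 + 51.6×4.16×(T − 0)
1295.84(90.1 − T) = 19436 + 214.656 T
116755 − 19436 = 1510.496 T
T = 97319 / 1510.496 = 64.43 °C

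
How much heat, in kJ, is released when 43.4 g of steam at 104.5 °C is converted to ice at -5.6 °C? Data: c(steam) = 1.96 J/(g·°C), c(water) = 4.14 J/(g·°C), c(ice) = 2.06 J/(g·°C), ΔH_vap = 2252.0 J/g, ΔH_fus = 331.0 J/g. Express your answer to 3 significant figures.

q1 (cool steam 104.5→100 °C): 43.4 × 1.96 × 4.5 = 383 J
q2 (condense at 100 °C): 43.4 × 2252.0 = 97737 J
q3 (cool water 100→0 °C): 43.4 × 4.14 × 100.0 = 17968 J
q4 (freeze at 0 °C): 43.4 × 331.0 = 14365 J
q5 (cool ice 0→-5.6 °C): 43.4 × 2.06 × 5.6 = 501 J
Total: 383 + 97737 + 17968 + 14365 + 501 = 130954 J = 131 kJ

q = 131 kJ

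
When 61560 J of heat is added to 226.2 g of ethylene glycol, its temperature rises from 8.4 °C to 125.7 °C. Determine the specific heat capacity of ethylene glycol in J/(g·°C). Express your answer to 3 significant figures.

c = q / (m ΔT) = 61560 / (226.2 × 117.3)
c = 61560 / 26533.26 = 2.32 J/(g·°C)

c = 2.32 J/(g·°C)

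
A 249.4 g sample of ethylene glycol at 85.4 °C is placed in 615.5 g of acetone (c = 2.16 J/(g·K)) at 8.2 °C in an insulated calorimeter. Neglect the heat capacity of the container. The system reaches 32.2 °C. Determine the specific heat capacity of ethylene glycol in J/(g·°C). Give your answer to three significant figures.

q_gained = (615.5 × 2.16) × (32.2 − 8.2) = 31908 J
q_lost = 249.4 × c × (85.4 − 32.2) = 13268.08 c
Set equal: c = 31908 / 13268.08 = 2.40 J/(g·°C)

c = 2.40 J/(g·°C)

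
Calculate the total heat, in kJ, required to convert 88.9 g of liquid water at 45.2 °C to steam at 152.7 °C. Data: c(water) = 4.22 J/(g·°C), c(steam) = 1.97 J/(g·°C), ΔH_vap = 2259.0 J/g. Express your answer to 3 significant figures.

q = 231 kJ

q1 (heat water 45.2→100.0 °C): 88.9 × 4.22 × 54.8 = 20559 J
q2 (vaporize at 100 °C): 88.9 × 2259.0 = 200825 J
q3 (heat steam 100.0→152.7 °C): 88.9 × 1.97 × 52.7 = 9230 J
Total: 20559 + 200825 + 9230 = 230614 J = 231 kJ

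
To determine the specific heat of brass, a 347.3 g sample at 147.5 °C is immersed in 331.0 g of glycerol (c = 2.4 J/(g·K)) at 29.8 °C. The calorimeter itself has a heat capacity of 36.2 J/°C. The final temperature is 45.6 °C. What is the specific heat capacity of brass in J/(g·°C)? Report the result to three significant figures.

q_gained = (331.0 × 2.4 + 36.2) × (45.6 − 29.8) = 13120 J
q_lost = 347.3 × c × (147.5 − 45.6) = 35389.87 c
Set equal: c = 13120 / 35389.87 = 0.371 J/(g·°C)

c = 0.371 J/(g·°C)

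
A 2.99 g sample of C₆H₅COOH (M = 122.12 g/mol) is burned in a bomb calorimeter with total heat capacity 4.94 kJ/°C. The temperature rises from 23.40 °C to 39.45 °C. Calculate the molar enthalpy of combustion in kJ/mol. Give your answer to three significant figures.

ΔH = -3240 kJ/mol

ΔT = 39.45 − 23.40 = 16.05 °C
q_cal = C_cal × ΔT = 4.94 × 16.05 = 79.287 kJ
n = 2.99 / 122.12 = 0.02448 mol
q_rxn = −q_cal = -79.287 kJ
ΔH = -79.287 / 0.02448 = -3239 kJ/mol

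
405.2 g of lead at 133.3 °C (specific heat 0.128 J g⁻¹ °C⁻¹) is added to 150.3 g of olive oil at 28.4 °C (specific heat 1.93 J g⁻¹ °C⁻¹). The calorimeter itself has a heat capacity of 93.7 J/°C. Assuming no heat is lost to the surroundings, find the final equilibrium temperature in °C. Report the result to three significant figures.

Heat lost by lead = heat gained by olive oil + calorimeter.
(405.2)(0.128)(133.3 − T) = [(150.3)(1.93) + 93.7](T − 28.4)
51.8656 (133.3 − T) = 383.779 (T − 28.4)
6913.7 − 51.8656 T = 383.779 T − 10899
17812.7 = 435.6446 T
T = 40.89 °C

T_f = 40.9 °C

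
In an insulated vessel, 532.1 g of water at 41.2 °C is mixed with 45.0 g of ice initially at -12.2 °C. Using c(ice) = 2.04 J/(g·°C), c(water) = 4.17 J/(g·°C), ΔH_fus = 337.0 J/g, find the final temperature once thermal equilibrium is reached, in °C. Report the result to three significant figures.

Heat to bring ice to 0 °C and melt it: q₁ = 45.0×2.04×12.2 + 45.0×337.0 = 16285 J
Heat the water can supply cooling to 0 °C: 532.1×4.17×41.2 = 91416.9 J > q₁, so all ice melts.
Energy balance: 532.1×4.17×(41.2 − T) = 16285 + 45.0×4.17×(T − 0)
2218.857(41.2 − T) = 16285 + 187.65 T
91416.9 − 16285 = 2406.507 T
T = 75131.9 / 2406.507 = 31.22 °C

T_f = 31.2 °C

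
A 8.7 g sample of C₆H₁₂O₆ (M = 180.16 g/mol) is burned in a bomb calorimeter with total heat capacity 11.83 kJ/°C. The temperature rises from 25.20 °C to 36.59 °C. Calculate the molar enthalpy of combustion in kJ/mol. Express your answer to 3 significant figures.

ΔT = 36.59 − 25.20 = 11.39 °C
q_cal = C_cal × ΔT = 11.83 × 11.39 = 134.7437 kJ
n = 8.7 / 180.16 = 0.04829 mol
q_rxn = −q_cal = -134.7437 kJ
ΔH = -134.7437 / 0.04829 = -2790 kJ/mol

ΔH = -2790 kJ/mol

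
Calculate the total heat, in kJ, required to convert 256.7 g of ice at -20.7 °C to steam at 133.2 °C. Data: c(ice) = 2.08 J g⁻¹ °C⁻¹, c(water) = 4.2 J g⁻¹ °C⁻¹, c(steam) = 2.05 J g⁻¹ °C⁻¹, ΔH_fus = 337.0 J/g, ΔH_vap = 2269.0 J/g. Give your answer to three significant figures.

q1 (heat ice -20.7→0.0 °C): 256.7 × 2.08 × 20.7 = 11052 J
q2 (melt at 0 °C): 256.7 × 337.0 = 86508 J
q3 (heat water 0.0→100.0 °C): 256.7 × 4.2 × 100.0 = 107814 J
q4 (vaporize at 100 °C): 256.7 × 2269.0 = 582452 J
q5 (heat steam 100.0→133.2 °C): 256.7 × 2.05 × 33.2 = 17471 J
Total: 11052 + 86508 + 107814 + 582452 + 17471 = 805297 J = 805 kJ

q = 805 kJ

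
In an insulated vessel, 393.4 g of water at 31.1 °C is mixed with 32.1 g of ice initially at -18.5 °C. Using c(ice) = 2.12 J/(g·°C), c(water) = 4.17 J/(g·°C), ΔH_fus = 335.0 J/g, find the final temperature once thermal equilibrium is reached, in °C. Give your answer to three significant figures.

Heat to bring ice to 0 °C and melt it: q₁ = 32.1×2.12×18.5 + 32.1×335.0 = 12012 J
Heat the water can supply cooling to 0 °C: 393.4×4.17×31.1 = 51018.9 J > q₁, so all ice melts.
Energy balance: 393.4×4.17×(31.1 − T) = 12012 + 32.1×4.17×(T − 0)
1640.478(31.1 − T) = 12012 + 133.857 T
51018.9 − 12012 = 1774.335 T
T = 39006.9 / 1774.335 = 21.98 °C

T_f = 22.0 °C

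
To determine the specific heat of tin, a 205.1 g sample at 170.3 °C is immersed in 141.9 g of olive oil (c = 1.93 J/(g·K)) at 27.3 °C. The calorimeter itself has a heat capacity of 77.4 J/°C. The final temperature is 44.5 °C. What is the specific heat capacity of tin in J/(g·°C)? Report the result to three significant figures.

c = 0.234 J/(g·°C)

q_gained = (141.9 × 1.93 + 77.4) × (44.5 − 27.3) = 6042 J
q_lost = 205.1 × c × (170.3 − 44.5) = 25801.58 c
Set equal: c = 6042 / 25801.58 = 0.234 J/(g·°C)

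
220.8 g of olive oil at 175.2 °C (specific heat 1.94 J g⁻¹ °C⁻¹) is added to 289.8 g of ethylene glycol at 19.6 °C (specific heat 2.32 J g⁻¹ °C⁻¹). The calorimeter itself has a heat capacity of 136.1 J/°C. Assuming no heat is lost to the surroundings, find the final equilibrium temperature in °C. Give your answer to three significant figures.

Heat lost by olive oil = heat gained by ethylene glycol + calorimeter.
(220.8)(1.94)(175.2 − T) = [(289.8)(2.32) + 136.1](T − 19.6)
428.352 (175.2 − T) = 808.436 (T − 19.6)
75047 − 428.352 T = 808.436 T − 15845
90892 = 1236.788 T
T = 73.49 °C

T_f = 73.5 °C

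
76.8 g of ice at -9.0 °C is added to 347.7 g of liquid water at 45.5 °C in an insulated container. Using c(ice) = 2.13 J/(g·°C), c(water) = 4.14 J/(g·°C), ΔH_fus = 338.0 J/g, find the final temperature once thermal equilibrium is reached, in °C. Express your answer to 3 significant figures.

Heat to bring ice to 0 °C and melt it: q₁ = 76.8×2.13×9.0 + 76.8×338.0 = 27431 J
Heat the water can supply cooling to 0 °C: 347.7×4.14×45.5 = 65496.2 J > q₁, so all ice melts.
Energy balance: 347.7×4.14×(45.5 − T) = 27431 + 76.8×4.14×(T − 0)
1439.478(45.5 − T) = 27431 + 317.952 T
65496.2 − 27431 = 1757.430 T
T = 38065.2 / 1757.430 = 21.66 °C

T_f = 21.7 °C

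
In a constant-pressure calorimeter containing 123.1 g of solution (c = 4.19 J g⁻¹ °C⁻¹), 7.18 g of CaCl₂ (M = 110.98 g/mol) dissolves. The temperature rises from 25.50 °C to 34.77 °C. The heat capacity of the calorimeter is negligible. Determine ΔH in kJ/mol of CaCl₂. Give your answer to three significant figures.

ΔH = -73.9 kJ/mol

|ΔT| = |34.77 − 25.50| = 9.27 °C
|q_surr| = (123.1 × 4.19) × 9.27 = 515.789 × 9.27 = 4781 J
n(CaCl₂) = 7.18 / 110.98 = 0.06470 mol
Temperature rose, so q_rxn = −|q_surr| = -4.781 kJ
ΔH = q_rxn / n = -73.89 kJ/mol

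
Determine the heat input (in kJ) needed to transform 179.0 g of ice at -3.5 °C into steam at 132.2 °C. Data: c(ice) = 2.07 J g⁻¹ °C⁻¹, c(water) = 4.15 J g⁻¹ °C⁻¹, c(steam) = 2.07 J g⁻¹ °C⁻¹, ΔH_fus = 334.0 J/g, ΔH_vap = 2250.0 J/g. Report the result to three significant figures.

q1 (heat ice -3.5→0.0 °C): 179.0 × 2.07 × 3.5 = 1297 J
q2 (melt at 0 °C): 179.0 × 334.0 = 59786 J
q3 (heat water 0.0→100.0 °C): 179.0 × 4.15 × 100.0 = 74285 J
q4 (vaporize at 100 °C): 179.0 × 2250.0 = 402750 J
q5 (heat steam 100.0→132.2 °C): 179.0 × 2.07 × 32.2 = 11931 J
Total: 1297 + 59786 + 74285 + 402750 + 11931 = 550049 J = 550 kJ

q = 550 kJ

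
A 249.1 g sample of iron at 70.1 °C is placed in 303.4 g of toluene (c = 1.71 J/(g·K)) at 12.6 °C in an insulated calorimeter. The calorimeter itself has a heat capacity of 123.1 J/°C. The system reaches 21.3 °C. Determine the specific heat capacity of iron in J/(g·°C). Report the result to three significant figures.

q_gained = (303.4 × 1.71 + 123.1) × (21.3 − 12.6) = 5585 J
q_lost = 249.1 × c × (70.1 − 21.3) = 12156.08 c
Set equal: c = 5585 / 12156.08 = 0.459 J/(g·°C)

c = 0.459 J/(g·°C)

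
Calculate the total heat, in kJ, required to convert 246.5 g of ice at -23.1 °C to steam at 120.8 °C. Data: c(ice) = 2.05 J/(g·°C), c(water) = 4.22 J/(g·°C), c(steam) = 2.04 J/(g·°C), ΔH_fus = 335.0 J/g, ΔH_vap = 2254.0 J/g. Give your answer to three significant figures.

q1 (heat ice -23.1→0.0 °C): 246.5 × 2.05 × 23.1 = 11673 J
q2 (melt at 0 °C): 246.5 × 335.0 = 82578 J
q3 (heat water 0.0→100.0 °C): 246.5 × 4.22 × 100.0 = 104023 J
q4 (vaporize at 100 °C): 246.5 × 2254.0 = 555611 J
q5 (heat steam 100.0→120.8 °C): 246.5 × 2.04 × 20.8 = 10459 J
Total: 11673 + 82578 + 104023 + 555611 + 10459 = 764344 J = 764 kJ

q = 764 kJ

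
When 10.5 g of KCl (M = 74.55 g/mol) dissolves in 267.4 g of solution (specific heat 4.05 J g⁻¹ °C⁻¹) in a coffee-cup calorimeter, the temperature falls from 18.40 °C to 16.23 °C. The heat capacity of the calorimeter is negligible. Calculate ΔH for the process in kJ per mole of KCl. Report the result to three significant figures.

|ΔT| = |16.23 − 18.40| = 2.17 °C
|q_surr| = (267.4 × 4.05) × 2.17 = 1082.97 × 2.17 = 2350 J
n(KCl) = 10.5 / 74.55 = 0.1408 mol
Temperature fell, so q_rxn = +|q_surr| = 2.350 kJ
ΔH = q_rxn / n = 16.69 kJ/mol

ΔH = 16.7 kJ/mol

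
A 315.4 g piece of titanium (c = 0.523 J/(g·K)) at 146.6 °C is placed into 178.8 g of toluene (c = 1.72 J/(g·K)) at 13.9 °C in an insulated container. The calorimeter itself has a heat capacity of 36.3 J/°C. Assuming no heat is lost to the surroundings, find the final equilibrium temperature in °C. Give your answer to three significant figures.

Heat lost by titanium = heat gained by toluene + calorimeter.
(315.4)(0.523)(146.6 − T) = [(178.8)(1.72) + 36.3](T − 13.9)
164.9542 (146.6 − T) = 343.836 (T − 13.9)
24182 − 164.9542 T = 343.836 T − 4779.3
28961.3 = 508.7902 T
T = 56.92 °C

T_f = 56.9 °C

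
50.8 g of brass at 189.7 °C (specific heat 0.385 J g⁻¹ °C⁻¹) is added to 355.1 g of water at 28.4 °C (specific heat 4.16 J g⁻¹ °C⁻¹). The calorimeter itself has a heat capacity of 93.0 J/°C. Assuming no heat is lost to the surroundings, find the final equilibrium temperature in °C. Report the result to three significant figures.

Heat lost by brass = heat gained by water + calorimeter.
(50.8)(0.385)(189.7 − T) = [(355.1)(4.16) + 93.0](T − 28.4)
19.558 (189.7 − T) = 1570.216 (T − 28.4)
3710.2 − 19.558 T = 1570.216 T − 44594
48304.2 = 1589.774 T
T = 30.38 °C

T_f = 30.4 °C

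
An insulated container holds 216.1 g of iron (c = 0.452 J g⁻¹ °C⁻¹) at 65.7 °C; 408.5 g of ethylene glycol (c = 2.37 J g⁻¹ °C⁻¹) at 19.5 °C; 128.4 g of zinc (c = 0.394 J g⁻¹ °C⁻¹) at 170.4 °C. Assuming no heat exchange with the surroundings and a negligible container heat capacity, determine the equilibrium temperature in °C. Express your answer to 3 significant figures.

Σ mᵢcᵢ(T − Tᵢ) = 0  ⇒  T = Σ mᵢcᵢTᵢ / Σ mᵢcᵢ
Σ mᵢcᵢ = 216.1×0.452 + 408.5×2.37 + 128.4×0.394 = 1116.4118
Σ mᵢcᵢTᵢ = 97.6772×65.7 + 968.145×19.5 + 50.5896×170.4 = 33917
T = 33917 / 1116.4118 = 30.38 °C

T_f = 30.4 °C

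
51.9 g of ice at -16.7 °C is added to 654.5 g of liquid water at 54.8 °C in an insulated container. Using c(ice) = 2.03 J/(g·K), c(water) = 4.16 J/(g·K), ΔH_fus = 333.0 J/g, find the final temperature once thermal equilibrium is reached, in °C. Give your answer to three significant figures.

T_f = 44.3 °C

Heat to bring ice to 0 °C and melt it: q₁ = 51.9×2.03×16.7 + 51.9×333.0 = 19042 J
Heat the water can supply cooling to 0 °C: 654.5×4.16×54.8 = 149205 J > q₁, so all ice melts.
Energy balance: 654.5×4.16×(54.8 − T) = 19042 + 51.9×4.16×(T − 0)
2722.72(54.8 − T) = 19042 + 215.904 T
149205 − 19042 = 2938.624 T
T = 130163 / 2938.624 = 44.29 °C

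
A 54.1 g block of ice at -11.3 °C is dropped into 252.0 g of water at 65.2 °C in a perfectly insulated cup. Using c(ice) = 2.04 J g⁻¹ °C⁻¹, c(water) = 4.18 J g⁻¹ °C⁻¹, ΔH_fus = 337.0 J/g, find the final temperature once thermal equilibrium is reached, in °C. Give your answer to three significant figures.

T_f = 38.5 °C

Heat to bring ice to 0 °C and melt it: q₁ = 54.1×2.04×11.3 + 54.1×337.0 = 19479 J
Heat the water can supply cooling to 0 °C: 252.0×4.18×65.2 = 68679.1 J > q₁, so all ice melts.
Energy balance: 252.0×4.18×(65.2 − T) = 19479 + 54.1×4.18×(T − 0)
1053.36(65.2 − T) = 19479 + 226.138 T
68679.1 − 19479 = 1279.498 T
T = 49200.1 / 1279.498 = 38.45 °C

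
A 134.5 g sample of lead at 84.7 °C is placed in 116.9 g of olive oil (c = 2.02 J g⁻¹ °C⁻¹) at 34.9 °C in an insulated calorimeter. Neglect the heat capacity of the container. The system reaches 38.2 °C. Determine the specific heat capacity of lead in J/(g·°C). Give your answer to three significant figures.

c = 0.125 J/(g·°C)

q_gained = (116.9 × 2.02) × (38.2 − 34.9) = 779.3 J
q_lost = 134.5 × c × (84.7 − 38.2) = 6254.25 c
Set equal: c = 779.3 / 6254.25 = 0.125 J/(g·°C)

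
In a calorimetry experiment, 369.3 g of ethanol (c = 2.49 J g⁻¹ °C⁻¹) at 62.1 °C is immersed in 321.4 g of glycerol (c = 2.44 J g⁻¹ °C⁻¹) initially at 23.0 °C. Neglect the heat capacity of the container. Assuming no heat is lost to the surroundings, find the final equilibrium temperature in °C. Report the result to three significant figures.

Heat lost by ethanol = heat gained by glycerol.
(369.3)(2.49)(62.1 − T) = (321.4)(2.44)(T − 23.0)
919.557 (62.1 − T) = 784.216 (T − 23.0)
57104 − 919.557 T = 784.216 T − 18037
75141 = 1703.773 T
T = 44.10 °C

T_f = 44.1 °C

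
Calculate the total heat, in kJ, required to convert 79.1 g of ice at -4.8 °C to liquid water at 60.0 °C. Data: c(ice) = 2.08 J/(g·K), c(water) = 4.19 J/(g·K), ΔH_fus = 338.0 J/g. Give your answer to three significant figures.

q1 (heat ice -4.8→0.0 °C): 79.1 × 2.08 × 4.8 = 790 J
q2 (melt at 0 °C): 79.1 × 338.0 = 26736 J
q3 (heat water 0.0→60.0 °C): 79.1 × 4.19 × 60.0 = 19886 J
Total: 790 + 26736 + 19886 = 47412 J = 47.4 kJ

q = 47.4 kJ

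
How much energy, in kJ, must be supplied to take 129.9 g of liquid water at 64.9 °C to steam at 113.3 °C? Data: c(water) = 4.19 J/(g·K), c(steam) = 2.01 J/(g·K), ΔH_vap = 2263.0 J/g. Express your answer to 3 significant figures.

q1 (heat water 64.9→100.0 °C): 129.9 × 4.19 × 35.1 = 19104 J
q2 (vaporize at 100 °C): 129.9 × 2263.0 = 293964 J
q3 (heat steam 100.0→113.3 °C): 129.9 × 2.01 × 13.3 = 3473 J
Total: 19104 + 293964 + 3473 = 316541 J = 317 kJ

q = 317 kJ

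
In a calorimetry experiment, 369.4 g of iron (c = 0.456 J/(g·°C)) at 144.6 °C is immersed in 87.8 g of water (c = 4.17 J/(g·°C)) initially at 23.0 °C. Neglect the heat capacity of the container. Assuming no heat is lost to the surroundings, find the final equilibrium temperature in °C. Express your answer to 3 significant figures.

T_f = 61.3 °C

Heat lost by iron = heat gained by water.
(369.4)(0.456)(144.6 − T) = (87.8)(4.17)(T − 23.0)
168.4464 (144.6 − T) = 366.126 (T − 23.0)
24357 − 168.4464 T = 366.126 T − 8420.9
32777.9 = 534.5724 T
T = 61.32 °C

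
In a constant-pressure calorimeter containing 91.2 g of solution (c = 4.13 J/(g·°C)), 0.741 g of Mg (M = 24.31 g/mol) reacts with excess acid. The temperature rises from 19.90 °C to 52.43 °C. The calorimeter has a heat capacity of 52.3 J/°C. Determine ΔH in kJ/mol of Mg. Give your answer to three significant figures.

|ΔT| = |52.43 − 19.90| = 32.53 °C
|q_surr| = (91.2 × 4.13 + 52.3) × 32.53 = 428.956 × 32.53 = 13950 J
n(Mg) = 0.741 / 24.31 = 0.03048 mol
Temperature rose, so q_rxn = −|q_surr| = -13.95 kJ
ΔH = q_rxn / n = -457.7 kJ/mol

ΔH = -458 kJ/mol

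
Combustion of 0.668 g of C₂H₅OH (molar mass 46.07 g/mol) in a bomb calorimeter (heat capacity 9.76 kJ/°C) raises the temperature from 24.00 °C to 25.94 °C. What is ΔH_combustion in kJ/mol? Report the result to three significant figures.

ΔH = -1310 kJ/mol

ΔT = 25.94 − 24.00 = 1.94 °C
q_cal = C_cal × ΔT = 9.76 × 1.94 = 18.9344 kJ
n = 0.668 / 46.07 = 0.01450 mol
q_rxn = −q_cal = -18.9344 kJ
ΔH = -18.9344 / 0.01450 = -1306 kJ/mol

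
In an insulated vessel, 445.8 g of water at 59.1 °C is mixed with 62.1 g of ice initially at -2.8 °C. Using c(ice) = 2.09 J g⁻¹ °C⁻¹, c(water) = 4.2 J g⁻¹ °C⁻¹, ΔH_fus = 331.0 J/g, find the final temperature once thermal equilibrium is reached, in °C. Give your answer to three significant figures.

Heat to bring ice to 0 °C and melt it: q₁ = 62.1×2.09×2.8 + 62.1×331.0 = 20919 J
Heat the water can supply cooling to 0 °C: 445.8×4.2×59.1 = 110656 J > q₁, so all ice melts.
Energy balance: 445.8×4.2×(59.1 − T) = 20919 + 62.1×4.2×(T − 0)
1872.36(59.1 − T) = 20919 + 260.82 T
110656 − 20919 = 2133.18 T
T = 89737 / 2133.18 = 42.07 °C

T_f = 42.1 °C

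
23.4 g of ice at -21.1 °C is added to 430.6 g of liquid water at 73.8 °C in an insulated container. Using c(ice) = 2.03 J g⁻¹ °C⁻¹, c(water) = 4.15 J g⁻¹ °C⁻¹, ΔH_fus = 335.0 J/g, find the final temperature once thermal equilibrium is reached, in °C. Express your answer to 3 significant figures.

Heat to bring ice to 0 °C and melt it: q₁ = 23.4×2.03×21.1 + 23.4×335.0 = 8841.3 J
Heat the water can supply cooling to 0 °C: 430.6×4.15×73.8 = 131880 J > q₁, so all ice melts.
Energy balance: 430.6×4.15×(73.8 − T) = 8841.3 + 23.4×4.15×(T − 0)
1786.99(73.8 − T) = 8841.3 + 97.11 T
131880 − 8841.3 = 1884.10 T
T = 123038.7 / 1884.10 = 65.30 °C

T_f = 65.3 °C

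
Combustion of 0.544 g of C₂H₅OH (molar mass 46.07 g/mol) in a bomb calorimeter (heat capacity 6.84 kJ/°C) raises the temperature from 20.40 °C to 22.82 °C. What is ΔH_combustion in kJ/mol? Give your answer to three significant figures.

ΔT = 22.82 − 20.40 = 2.42 °C
q_cal = C_cal × ΔT = 6.84 × 2.42 = 16.5528 kJ
n = 0.544 / 46.07 = 0.01181 mol
q_rxn = −q_cal = -16.5528 kJ
ΔH = -16.5528 / 0.01181 = -1402 kJ/mol

ΔH = -1400 kJ/mol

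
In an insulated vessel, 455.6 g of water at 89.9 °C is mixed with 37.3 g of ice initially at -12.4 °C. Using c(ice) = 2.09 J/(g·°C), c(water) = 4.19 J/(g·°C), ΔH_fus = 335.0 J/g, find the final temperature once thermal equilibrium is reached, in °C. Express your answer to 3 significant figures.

Heat to bring ice to 0 °C and melt it: q₁ = 37.3×2.09×12.4 + 37.3×335.0 = 13462 J
Heat the water can supply cooling to 0 °C: 455.6×4.19×89.9 = 171616 J > q₁, so all ice melts.
Energy balance: 455.6×4.19×(89.9 − T) = 13462 + 37.3×4.19×(T − 0)
1908.964(89.9 − T) = 13462 + 156.287 T
171616 − 13462 = 2065.251 T
T = 158154 / 2065.251 = 76.58 °C

T_f = 76.6 °C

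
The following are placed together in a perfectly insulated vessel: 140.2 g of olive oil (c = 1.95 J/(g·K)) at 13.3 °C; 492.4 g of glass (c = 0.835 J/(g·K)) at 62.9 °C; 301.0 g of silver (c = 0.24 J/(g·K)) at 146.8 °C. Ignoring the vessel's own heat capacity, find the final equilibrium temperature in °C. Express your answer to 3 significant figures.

Σ mᵢcᵢ(T − Tᵢ) = 0  ⇒  T = Σ mᵢcᵢTᵢ / Σ mᵢcᵢ
Σ mᵢcᵢ = 140.2×1.95 + 492.4×0.835 + 301.0×0.24 = 756.784
Σ mᵢcᵢTᵢ = 273.39×13.3 + 411.154×62.9 + 72.24×146.8 = 40103
T = 40103 / 756.784 = 52.99 °C

T_f = 53.0 °C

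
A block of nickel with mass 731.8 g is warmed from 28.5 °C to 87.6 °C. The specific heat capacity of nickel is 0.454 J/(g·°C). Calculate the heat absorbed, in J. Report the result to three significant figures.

q = 19600 J

q = m c ΔT = 731.8 × 0.454 × (87.6 − 28.5)
q = 731.8 × 0.454 × 59.1 = 19640 J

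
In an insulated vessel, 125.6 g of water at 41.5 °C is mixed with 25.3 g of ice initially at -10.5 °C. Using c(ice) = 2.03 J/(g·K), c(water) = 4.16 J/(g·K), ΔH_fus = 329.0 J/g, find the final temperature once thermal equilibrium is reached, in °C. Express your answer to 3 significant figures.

T_f = 20.4 °C

Heat to bring ice to 0 °C and melt it: q₁ = 25.3×2.03×10.5 + 25.3×329.0 = 8863.0 J
Heat the water can supply cooling to 0 °C: 125.6×4.16×41.5 = 21683.6 J > q₁, so all ice melts.
Energy balance: 125.6×4.16×(41.5 − T) = 8863.0 + 25.3×4.16×(T − 0)
522.496(41.5 − T) = 8863.0 + 105.248 T
21683.6 − 8863.0 = 627.744 T
T = 12820.6 / 627.744 = 20.42 °C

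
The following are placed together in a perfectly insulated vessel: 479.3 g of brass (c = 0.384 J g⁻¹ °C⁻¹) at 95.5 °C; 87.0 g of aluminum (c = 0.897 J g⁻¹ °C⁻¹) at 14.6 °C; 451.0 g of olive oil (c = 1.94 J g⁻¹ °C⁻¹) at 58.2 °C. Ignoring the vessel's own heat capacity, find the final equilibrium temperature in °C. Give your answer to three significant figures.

T_f = 61.2 °C

Σ mᵢcᵢ(T − Tᵢ) = 0  ⇒  T = Σ mᵢcᵢTᵢ / Σ mᵢcᵢ
Σ mᵢcᵢ = 479.3×0.384 + 87.0×0.897 + 451.0×1.94 = 1137.0302
Σ mᵢcᵢTᵢ = 184.0512×95.5 + 78.039×14.6 + 874.94×58.2 = 69638
T = 69638 / 1137.0302 = 61.246 °C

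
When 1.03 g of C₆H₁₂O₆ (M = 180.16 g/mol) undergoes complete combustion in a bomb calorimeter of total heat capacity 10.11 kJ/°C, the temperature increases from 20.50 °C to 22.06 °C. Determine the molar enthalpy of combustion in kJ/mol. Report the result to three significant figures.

ΔT = 22.06 − 20.50 = 1.56 °C
q_cal = C_cal × ΔT = 10.11 × 1.56 = 15.7716 kJ
n = 1.03 / 180.16 = 0.005717 mol
q_rxn = −q_cal = -15.7716 kJ
ΔH = -15.7716 / 0.005717 = -2759 kJ/mol

ΔH = -2760 kJ/mol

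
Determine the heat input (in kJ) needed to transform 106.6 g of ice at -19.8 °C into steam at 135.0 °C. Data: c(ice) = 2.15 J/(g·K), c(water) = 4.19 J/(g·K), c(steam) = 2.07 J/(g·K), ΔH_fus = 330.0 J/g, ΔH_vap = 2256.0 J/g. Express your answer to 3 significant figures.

q1 (heat ice -19.8→0.0 °C): 106.6 × 2.15 × 19.8 = 4538 J
q2 (melt at 0 °C): 106.6 × 330.0 = 35178 J
q3 (heat water 0.0→100.0 °C): 106.6 × 4.19 × 100.0 = 44665 J
q4 (vaporize at 100 °C): 106.6 × 2256.0 = 240490 J
q5 (heat steam 100.0→135.0 °C): 106.6 × 2.07 × 35.0 = 7723 J
Total: 4538 + 35178 + 44665 + 240490 + 7723 = 332594 J = 333 kJ

q = 333 kJ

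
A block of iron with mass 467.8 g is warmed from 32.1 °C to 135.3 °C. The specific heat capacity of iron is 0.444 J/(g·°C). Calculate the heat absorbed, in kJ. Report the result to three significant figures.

q = m c ΔT = 467.8 × 0.444 × (135.3 − 32.1)
q = 467.8 × 0.444 × 103.2 = 21430 J = 21.4 kJ

q = 21.4 kJ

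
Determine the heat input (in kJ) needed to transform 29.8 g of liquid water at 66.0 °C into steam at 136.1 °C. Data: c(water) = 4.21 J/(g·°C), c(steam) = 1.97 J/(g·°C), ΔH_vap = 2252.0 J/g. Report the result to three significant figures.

q1 (heat water 66.0→100.0 °C): 29.8 × 4.21 × 34.0 = 4266 J
q2 (vaporize at 100 °C): 29.8 × 2252.0 = 67110 J
q3 (heat steam 100.0→136.1 °C): 29.8 × 1.97 × 36.1 = 2119 J
Total: 4266 + 67110 + 2119 = 73495 J = 73.5 kJ

q = 73.5 kJ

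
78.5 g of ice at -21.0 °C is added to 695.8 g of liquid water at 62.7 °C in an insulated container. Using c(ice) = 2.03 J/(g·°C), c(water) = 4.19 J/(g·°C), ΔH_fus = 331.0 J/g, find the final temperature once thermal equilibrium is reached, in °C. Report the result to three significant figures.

T_f = 47.3 °C

Heat to bring ice to 0 °C and melt it: q₁ = 78.5×2.03×21.0 + 78.5×331.0 = 29330 J
Heat the water can supply cooling to 0 °C: 695.8×4.19×62.7 = 182796 J > q₁, so all ice melts.
Energy balance: 695.8×4.19×(62.7 − T) = 29330 + 78.5×4.19×(T − 0)
2915.402(62.7 − T) = 29330 + 328.915 T
182796 − 29330 = 3244.317 T
T = 153466 / 3244.317 = 47.30 °C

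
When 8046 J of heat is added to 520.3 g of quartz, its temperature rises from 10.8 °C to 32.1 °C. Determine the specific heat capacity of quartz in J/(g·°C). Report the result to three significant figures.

c = q / (m ΔT) = 8046 / (520.3 × 21.3)
c = 8046 / 11082.39 = 0.726 J/(g·°C)

c = 0.726 J/(g·°C)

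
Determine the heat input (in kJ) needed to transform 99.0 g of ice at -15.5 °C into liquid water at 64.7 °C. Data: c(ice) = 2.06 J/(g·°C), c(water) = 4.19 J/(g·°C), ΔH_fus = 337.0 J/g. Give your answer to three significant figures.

q = 63.4 kJ

q1 (heat ice -15.5→0.0 °C): 99.0 × 2.06 × 15.5 = 3161 J
q2 (melt at 0 °C): 99.0 × 337.0 = 33363 J
q3 (heat water 0.0→64.7 °C): 99.0 × 4.19 × 64.7 = 26838 J
Total: 3161 + 33363 + 26838 = 63362 J = 63.4 kJ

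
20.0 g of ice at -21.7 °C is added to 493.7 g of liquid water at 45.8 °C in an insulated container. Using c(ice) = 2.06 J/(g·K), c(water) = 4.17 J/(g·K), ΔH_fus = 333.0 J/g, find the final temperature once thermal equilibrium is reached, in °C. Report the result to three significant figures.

Heat to bring ice to 0 °C and melt it: q₁ = 20.0×2.06×21.7 + 20.0×333.0 = 7554.0 J
Heat the water can supply cooling to 0 °C: 493.7×4.17×45.8 = 94289.8 J > q₁, so all ice melts.
Energy balance: 493.7×4.17×(45.8 − T) = 7554.0 + 20.0×4.17×(T − 0)
2058.729(45.8 − T) = 7554.0 + 83.4 T
94289.8 − 7554.0 = 2142.129 T
T = 86735.8 / 2142.129 = 40.49 °C

T_f = 40.5 °C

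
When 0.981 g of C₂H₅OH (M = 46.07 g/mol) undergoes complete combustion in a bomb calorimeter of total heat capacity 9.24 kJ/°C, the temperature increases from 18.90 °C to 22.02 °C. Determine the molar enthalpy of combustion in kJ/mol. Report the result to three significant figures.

ΔT = 22.02 − 18.90 = 3.12 °C
q_cal = C_cal × ΔT = 9.24 × 3.12 = 28.8288 kJ
n = 0.981 / 46.07 = 0.02129 mol
q_rxn = −q_cal = -28.8288 kJ
ΔH = -28.8288 / 0.02129 = -1354 kJ/mol

ΔH = -1350 kJ/mol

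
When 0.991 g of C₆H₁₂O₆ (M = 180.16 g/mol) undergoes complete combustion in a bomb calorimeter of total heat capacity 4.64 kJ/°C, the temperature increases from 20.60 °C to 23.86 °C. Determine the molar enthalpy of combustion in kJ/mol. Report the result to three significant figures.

ΔH = -2750 kJ/mol

ΔT = 23.86 − 20.60 = 3.26 °C
q_cal = C_cal × ΔT = 4.64 × 3.26 = 15.1264 kJ
n = 0.991 / 180.16 = 0.005501 mol
q_rxn = −q_cal = -15.1264 kJ
ΔH = -15.1264 / 0.005501 = -2750 kJ/mol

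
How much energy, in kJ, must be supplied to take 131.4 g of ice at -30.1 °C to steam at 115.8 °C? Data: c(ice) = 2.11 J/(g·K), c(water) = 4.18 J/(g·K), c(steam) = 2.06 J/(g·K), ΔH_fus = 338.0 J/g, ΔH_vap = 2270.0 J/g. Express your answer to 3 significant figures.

q = 410 kJ

q1 (heat ice -30.1→0.0 °C): 131.4 × 2.11 × 30.1 = 8345 J
q2 (melt at 0 °C): 131.4 × 338.0 = 44413 J
q3 (heat water 0.0→100.0 °C): 131.4 × 4.18 × 100.0 = 54925 J
q4 (vaporize at 100 °C): 131.4 × 2270.0 = 298278 J
q5 (heat steam 100.0→115.8 °C): 131.4 × 2.06 × 15.8 = 4277 J
Total: 8345 + 44413 + 54925 + 298278 + 4277 = 410238 J = 410 kJ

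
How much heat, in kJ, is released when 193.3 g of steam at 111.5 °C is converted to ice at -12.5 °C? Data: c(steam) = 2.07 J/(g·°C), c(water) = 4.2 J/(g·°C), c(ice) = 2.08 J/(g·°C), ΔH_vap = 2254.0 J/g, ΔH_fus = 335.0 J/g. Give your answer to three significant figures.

q1 (cool steam 111.5→100 °C): 193.3 × 2.07 × 11.5 = 4602 J
q2 (condense at 100 °C): 193.3 × 2254.0 = 435698 J
q3 (cool water 100→0 °C): 193.3 × 4.2 × 100.0 = 81186 J
q4 (freeze at 0 °C): 193.3 × 335.0 = 64756 J
q5 (cool ice 0→-12.5 °C): 193.3 × 2.08 × 12.5 = 5026 J
Total: 4602 + 435698 + 81186 + 64756 + 5026 = 591268 J = 591 kJ

q = 591 kJ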